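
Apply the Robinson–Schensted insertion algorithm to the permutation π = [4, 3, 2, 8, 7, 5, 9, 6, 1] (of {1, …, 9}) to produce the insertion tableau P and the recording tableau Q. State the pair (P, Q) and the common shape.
P = [1, 5, 6] / [2, 7, 9] / [3, 8] / [4];  Q = [1, 4, 7] / [2, 5, 8] / [3, 6] / [9];  common shape = (3, 3, 2, 1)

Row-insert the values π_1, π_2, … into P one at a time, bumping the leftmost entry strictly greater than the inserted value down to the next row. The recording tableau Q records, in position (i, j), the step at which that cell was added to P.
  Insert 4 (step 1): P = [4];  Q = [1]
  Insert 3 (step 2): P = [3] / [4];  Q = [1] / [2]
  Insert 2 (step 3): P = [2] / [3] / [4];  Q = [1] / [2] / [3]
  Insert 8 (step 4): P = [2, 8] / [3] / [4];  Q = [1, 4] / [2] / [3]
  Insert 7 (step 5): P = [2, 7] / [3, 8] / [4];  Q = [1, 4] / [2, 5] / [3]
  Insert 5 (step 6): P = [2, 5] / [3, 7] / [4, 8];  Q = [1, 4] / [2, 5] / [3, 6]
  Insert 9 (step 7): P = [2, 5, 9] / [3, 7] / [4, 8];  Q = [1, 4, 7] / [2, 5] / [3, 6]
  Insert 6 (step 8): P = [2, 5, 6] / [3, 7, 9] / [4, 8];  Q = [1, 4, 7] / [2, 5, 8] / [3, 6]
  Insert 1 (step 9): P = [1, 5, 6] / [2, 7, 9] / [3, 8] / [4];  Q = [1, 4, 7] / [2, 5, 8] / [3, 6] / [9]
Final shape: (3, 3, 2, 1).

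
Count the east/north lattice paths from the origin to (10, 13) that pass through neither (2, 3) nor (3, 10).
Number of paths = 681766

Inclusion–exclusion. Total paths: C(23, 10) = 1144066. Through P₁: C(5, 2)·C(18, 8) = 437580. Through P₂: C(13, 3)·C(10, 7) = 34320. Since P₁ is strictly southwest of P₂, a monotone path through both must visit P₁ then P₂; paths through both = C(5, 2)·C(8, 1)·C(10, 7) = 9600. Avoid both = 1144066 − 437580 − 34320 + 9600 = 681766.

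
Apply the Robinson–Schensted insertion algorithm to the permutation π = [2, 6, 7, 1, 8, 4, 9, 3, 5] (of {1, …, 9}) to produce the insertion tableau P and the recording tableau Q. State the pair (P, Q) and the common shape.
P = [1, 3, 5, 8, 9] / [2, 4, 7] / [6];  Q = [1, 2, 3, 5, 7] / [4, 6, 9] / [8];  common shape = (5, 3, 1)

Row-insert the values π_1, π_2, … into P one at a time, bumping the leftmost entry strictly greater than the inserted value down to the next row. The recording tableau Q records, in position (i, j), the step at which that cell was added to P.
  Insert 2 (step 1): P = [2];  Q = [1]
  Insert 6 (step 2): P = [2, 6];  Q = [1, 2]
  Insert 7 (step 3): P = [2, 6, 7];  Q = [1, 2, 3]
  Insert 1 (step 4): P = [1, 6, 7] / [2];  Q = [1, 2, 3] / [4]
  Insert 8 (step 5): P = [1, 6, 7, 8] / [2];  Q = [1, 2, 3, 5] / [4]
  Insert 4 (step 6): P = [1, 4, 7, 8] / [2, 6];  Q = [1, 2, 3, 5] / [4, 6]
  Insert 9 (step 7): P = [1, 4, 7, 8, 9] / [2, 6];  Q = [1, 2, 3, 5, 7] / [4, 6]
  Insert 3 (step 8): P = [1, 3, 7, 8, 9] / [2, 4] / [6];  Q = [1, 2, 3, 5, 7] / [4, 6] / [8]
  Insert 5 (step 9): P = [1, 3, 5, 8, 9] / [2, 4, 7] / [6];  Q = [1, 2, 3, 5, 7] / [4, 6, 9] / [8]
Final shape: (5, 3, 1).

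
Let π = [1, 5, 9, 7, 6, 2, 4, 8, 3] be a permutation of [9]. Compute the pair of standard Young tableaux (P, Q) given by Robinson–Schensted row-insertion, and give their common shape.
P = [1, 2, 3, 8] / [4, 6] / [5] / [7] / [9];  Q = [1, 2, 3, 8] / [4, 7] / [5] / [6] / [9];  common shape = (4, 2, 1, 1, 1)

Row-insert the values π_1, π_2, … into P one at a time, bumping the leftmost entry strictly greater than the inserted value down to the next row. The recording tableau Q records, in position (i, j), the step at which that cell was added to P.
  Insert 1 (step 1): P = [1];  Q = [1]
  Insert 5 (step 2): P = [1, 5];  Q = [1, 2]
  Insert 9 (step 3): P = [1, 5, 9];  Q = [1, 2, 3]
  Insert 7 (step 4): P = [1, 5, 7] / [9];  Q = [1, 2, 3] / [4]
  Insert 6 (step 5): P = [1, 5, 6] / [7] / [9];  Q = [1, 2, 3] / [4] / [5]
  Insert 2 (step 6): P = [1, 2, 6] / [5] / [7] / [9];  Q = [1, 2, 3] / [4] / [5] / [6]
  Insert 4 (step 7): P = [1, 2, 4] / [5, 6] / [7] / [9];  Q = [1, 2, 3] / [4, 7] / [5] / [6]
  Insert 8 (step 8): P = [1, 2, 4, 8] / [5, 6] / [7] / [9];  Q = [1, 2, 3, 8] / [4, 7] / [5] / [6]
  Insert 3 (step 9): P = [1, 2, 3, 8] / [4, 6] / [5] / [7] / [9];  Q = [1, 2, 3, 8] / [4, 7] / [5] / [6] / [9]
Final shape: (4, 2, 1, 1, 1).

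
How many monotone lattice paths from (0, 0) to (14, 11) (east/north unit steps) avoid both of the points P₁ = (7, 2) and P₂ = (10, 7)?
Number of paths = 2825320

Inclusion–exclusion. Total paths: C(25, 14) = 4457400. Through P₁: C(9, 7)·C(16, 7) = 411840. Through P₂: C(17, 10)·C(8, 4) = 1361360. Since P₁ is strictly southwest of P₂, a monotone path through both must visit P₁ then P₂; paths through both = C(9, 7)·C(8, 3)·C(8, 4) = 141120. Avoid both = 4457400 − 411840 − 1361360 + 141120 = 2825320.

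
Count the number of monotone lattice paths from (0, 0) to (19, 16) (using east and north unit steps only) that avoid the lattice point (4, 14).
Number of paths = 4059512790

Total paths from (0, 0) to (19, 16): C(35, 19) = 4059928950. Paths through (4, 14): (paths (0, 0) → (4, 14)) × (paths (4, 14) → (19, 16)) = C(18, 4) · C(17, 15) = 3060 · 136 = 416160. Avoidance count = 4059928950 − 416160 = 4059512790.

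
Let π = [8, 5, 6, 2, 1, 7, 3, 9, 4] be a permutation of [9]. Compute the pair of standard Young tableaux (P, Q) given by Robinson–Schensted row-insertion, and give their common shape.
P = [1, 3, 4, 9] / [2, 6, 7] / [5] / [8];  Q = [1, 3, 6, 8] / [2, 7, 9] / [4] / [5];  common shape = (4, 3, 1, 1)

Row-insert the values π_1, π_2, … into P one at a time, bumping the leftmost entry strictly greater than the inserted value down to the next row. The recording tableau Q records, in position (i, j), the step at which that cell was added to P.
  Insert 8 (step 1): P = [8];  Q = [1]
  Insert 5 (step 2): P = [5] / [8];  Q = [1] / [2]
  Insert 6 (step 3): P = [5, 6] / [8];  Q = [1, 3] / [2]
  Insert 2 (step 4): P = [2, 6] / [5] / [8];  Q = [1, 3] / [2] / [4]
  Insert 1 (step 5): P = [1, 6] / [2] / [5] / [8];  Q = [1, 3] / [2] / [4] / [5]
  Insert 7 (step 6): P = [1, 6, 7] / [2] / [5] / [8];  Q = [1, 3, 6] / [2] / [4] / [5]
  Insert 3 (step 7): P = [1, 3, 7] / [2, 6] / [5] / [8];  Q = [1, 3, 6] / [2, 7] / [4] / [5]
  Insert 9 (step 8): P = [1, 3, 7, 9] / [2, 6] / [5] / [8];  Q = [1, 3, 6, 8] / [2, 7] / [4] / [5]
  Insert 4 (step 9): P = [1, 3, 4, 9] / [2, 6, 7] / [5] / [8];  Q = [1, 3, 6, 8] / [2, 7, 9] / [4] / [5]
Final shape: (4, 3, 1, 1).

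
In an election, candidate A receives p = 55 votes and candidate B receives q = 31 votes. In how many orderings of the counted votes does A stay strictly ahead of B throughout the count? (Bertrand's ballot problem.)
Strict-lead orderings = 64760718689823237467904

Total orderings of the 86 votes with 55 for A: C(86, 55) = 232059241971866600926656. By the Bertrand ballot formula (Cycle Lemma / reflection principle), the number of orderings in which A is strictly ahead of B throughout is (p − q)/(p + q) · C(p + q, p) = (55 − 31)/(55 + 31) · 232059241971866600926656 = 64760718689823237467904.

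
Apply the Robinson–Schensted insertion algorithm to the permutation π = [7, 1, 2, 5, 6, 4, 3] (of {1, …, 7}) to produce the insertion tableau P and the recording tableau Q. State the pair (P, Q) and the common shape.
P = [1, 2, 3, 6] / [4] / [5] / [7];  Q = [1, 3, 4, 5] / [2] / [6] / [7];  common shape = (4, 1, 1, 1)

Row-insert the values π_1, π_2, … into P one at a time, bumping the leftmost entry strictly greater than the inserted value down to the next row. The recording tableau Q records, in position (i, j), the step at which that cell was added to P.
  Insert 7 (step 1): P = [7];  Q = [1]
  Insert 1 (step 2): P = [1] / [7];  Q = [1] / [2]
  Insert 2 (step 3): P = [1, 2] / [7];  Q = [1, 3] / [2]
  Insert 5 (step 4): P = [1, 2, 5] / [7];  Q = [1, 3, 4] / [2]
  Insert 6 (step 5): P = [1, 2, 5, 6] / [7];  Q = [1, 3, 4, 5] / [2]
  Insert 4 (step 6): P = [1, 2, 4, 6] / [5] / [7];  Q = [1, 3, 4, 5] / [2] / [6]
  Insert 3 (step 7): P = [1, 2, 3, 6] / [4] / [5] / [7];  Q = [1, 3, 4, 5] / [2] / [6] / [7]
Final shape: (4, 1, 1, 1).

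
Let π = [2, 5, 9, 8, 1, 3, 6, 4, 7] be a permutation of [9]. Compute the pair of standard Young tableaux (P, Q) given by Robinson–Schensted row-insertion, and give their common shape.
P = [1, 3, 4, 7] / [2, 5, 6] / [8] / [9];  Q = [1, 2, 3, 9] / [4, 6, 7] / [5] / [8];  common shape = (4, 3, 1, 1)

Row-insert the values π_1, π_2, … into P one at a time, bumping the leftmost entry strictly greater than the inserted value down to the next row. The recording tableau Q records, in position (i, j), the step at which that cell was added to P.
  Insert 2 (step 1): P = [2];  Q = [1]
  Insert 5 (step 2): P = [2, 5];  Q = [1, 2]
  Insert 9 (step 3): P = [2, 5, 9];  Q = [1, 2, 3]
  Insert 8 (step 4): P = [2, 5, 8] / [9];  Q = [1, 2, 3] / [4]
  Insert 1 (step 5): P = [1, 5, 8] / [2] / [9];  Q = [1, 2, 3] / [4] / [5]
  Insert 3 (step 6): P = [1, 3, 8] / [2, 5] / [9];  Q = [1, 2, 3] / [4, 6] / [5]
  Insert 6 (step 7): P = [1, 3, 6] / [2, 5, 8] / [9];  Q = [1, 2, 3] / [4, 6, 7] / [5]
  Insert 4 (step 8): P = [1, 3, 4] / [2, 5, 6] / [8] / [9];  Q = [1, 2, 3] / [4, 6, 7] / [5] / [8]
  Insert 7 (step 9): P = [1, 3, 4, 7] / [2, 5, 6] / [8] / [9];  Q = [1, 2, 3, 9] / [4, 6, 7] / [5] / [8]
Final shape: (4, 3, 1, 1).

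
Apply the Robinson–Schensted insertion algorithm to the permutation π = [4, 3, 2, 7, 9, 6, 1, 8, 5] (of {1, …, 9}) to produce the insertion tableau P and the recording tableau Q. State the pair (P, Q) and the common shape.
P = [1, 5, 8] / [2, 6, 9] / [3, 7] / [4];  Q = [1, 4, 5] / [2, 6, 8] / [3, 9] / [7];  common shape = (3, 3, 2, 1)

Row-insert the values π_1, π_2, … into P one at a time, bumping the leftmost entry strictly greater than the inserted value down to the next row. The recording tableau Q records, in position (i, j), the step at which that cell was added to P.
  Insert 4 (step 1): P = [4];  Q = [1]
  Insert 3 (step 2): P = [3] / [4];  Q = [1] / [2]
  Insert 2 (step 3): P = [2] / [3] / [4];  Q = [1] / [2] / [3]
  Insert 7 (step 4): P = [2, 7] / [3] / [4];  Q = [1, 4] / [2] / [3]
  Insert 9 (step 5): P = [2, 7, 9] / [3] / [4];  Q = [1, 4, 5] / [2] / [3]
  Insert 6 (step 6): P = [2, 6, 9] / [3, 7] / [4];  Q = [1, 4, 5] / [2, 6] / [3]
  Insert 1 (step 7): P = [1, 6, 9] / [2, 7] / [3] / [4];  Q = [1, 4, 5] / [2, 6] / [3] / [7]
  Insert 8 (step 8): P = [1, 6, 8] / [2, 7, 9] / [3] / [4];  Q = [1, 4, 5] / [2, 6, 8] / [3] / [7]
  Insert 5 (step 9): P = [1, 5, 8] / [2, 6, 9] / [3, 7] / [4];  Q = [1, 4, 5] / [2, 6, 8] / [3, 9] / [7]
Final shape: (3, 3, 2, 1).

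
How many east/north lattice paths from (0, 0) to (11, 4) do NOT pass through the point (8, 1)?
Number of paths = 1185

Total paths from (0, 0) to (11, 4): C(15, 11) = 1365. Paths through (8, 1): (paths (0, 0) → (8, 1)) × (paths (8, 1) → (11, 4)) = C(9, 8) · C(6, 3) = 9 · 20 = 180. Avoidance count = 1365 − 180 = 1185.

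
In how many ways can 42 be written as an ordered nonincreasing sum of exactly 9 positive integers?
p(42, 9 parts) = 4904

Partitions of n into exactly k parts are in bijection with partitions of n − k into at most k parts (subtract 1 from each part). So p(42, exactly 9) = p(33, parts ≤ 9). Computing via the recurrence p(m, j) = p(m, j−1) + p(m−j, j) gives 4904.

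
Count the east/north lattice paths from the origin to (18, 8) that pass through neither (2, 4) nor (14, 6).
Number of paths = 928675

Inclusion–exclusion. Total paths: C(26, 18) = 1562275. Through P₁: C(6, 2)·C(20, 16) = 72675. Through P₂: C(20, 14)·C(6, 4) = 581400. Since P₁ is strictly southwest of P₂, a monotone path through both must visit P₁ then P₂; paths through both = C(6, 2)·C(14, 12)·C(6, 4) = 20475. Avoid both = 1562275 − 72675 − 581400 + 20475 = 928675.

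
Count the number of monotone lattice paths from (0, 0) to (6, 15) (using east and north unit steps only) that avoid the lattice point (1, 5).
Number of paths = 36246

Total paths from (0, 0) to (6, 15): C(21, 6) = 54264. Paths through (1, 5): (paths (0, 0) → (1, 5)) × (paths (1, 5) → (6, 15)) = C(6, 1) · C(15, 5) = 6 · 3003 = 18018. Avoidance count = 54264 − 18018 = 36246.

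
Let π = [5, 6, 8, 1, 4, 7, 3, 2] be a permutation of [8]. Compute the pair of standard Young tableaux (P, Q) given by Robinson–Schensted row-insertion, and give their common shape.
P = [1, 2, 7] / [3, 6, 8] / [4] / [5];  Q = [1, 2, 3] / [4, 5, 6] / [7] / [8];  common shape = (3, 3, 1, 1)

Row-insert the values π_1, π_2, … into P one at a time, bumping the leftmost entry strictly greater than the inserted value down to the next row. The recording tableau Q records, in position (i, j), the step at which that cell was added to P.
  Insert 5 (step 1): P = [5];  Q = [1]
  Insert 6 (step 2): P = [5, 6];  Q = [1, 2]
  Insert 8 (step 3): P = [5, 6, 8];  Q = [1, 2, 3]
  Insert 1 (step 4): P = [1, 6, 8] / [5];  Q = [1, 2, 3] / [4]
  Insert 4 (step 5): P = [1, 4, 8] / [5, 6];  Q = [1, 2, 3] / [4, 5]
  Insert 7 (step 6): P = [1, 4, 7] / [5, 6, 8];  Q = [1, 2, 3] / [4, 5, 6]
  Insert 3 (step 7): P = [1, 3, 7] / [4, 6, 8] / [5];  Q = [1, 2, 3] / [4, 5, 6] / [7]
  Insert 2 (step 8): P = [1, 2, 7] / [3, 6, 8] / [4] / [5];  Q = [1, 2, 3] / [4, 5, 6] / [7] / [8]
Final shape: (3, 3, 1, 1).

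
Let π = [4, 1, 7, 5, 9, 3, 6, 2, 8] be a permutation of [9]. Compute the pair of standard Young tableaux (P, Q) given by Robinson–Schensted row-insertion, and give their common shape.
P = [1, 2, 6, 8] / [3, 5, 9] / [4] / [7];  Q = [1, 3, 5, 9] / [2, 4, 7] / [6] / [8];  common shape = (4, 3, 1, 1)

Row-insert the values π_1, π_2, … into P one at a time, bumping the leftmost entry strictly greater than the inserted value down to the next row. The recording tableau Q records, in position (i, j), the step at which that cell was added to P.
  Insert 4 (step 1): P = [4];  Q = [1]
  Insert 1 (step 2): P = [1] / [4];  Q = [1] / [2]
  Insert 7 (step 3): P = [1, 7] / [4];  Q = [1, 3] / [2]
  Insert 5 (step 4): P = [1, 5] / [4, 7];  Q = [1, 3] / [2, 4]
  Insert 9 (step 5): P = [1, 5, 9] / [4, 7];  Q = [1, 3, 5] / [2, 4]
  Insert 3 (step 6): P = [1, 3, 9] / [4, 5] / [7];  Q = [1, 3, 5] / [2, 4] / [6]
  Insert 6 (step 7): P = [1, 3, 6] / [4, 5, 9] / [7];  Q = [1, 3, 5] / [2, 4, 7] / [6]
  Insert 2 (step 8): P = [1, 2, 6] / [3, 5, 9] / [4] / [7];  Q = [1, 3, 5] / [2, 4, 7] / [6] / [8]
  Insert 8 (step 9): P = [1, 2, 6, 8] / [3, 5, 9] / [4] / [7];  Q = [1, 3, 5, 9] / [2, 4, 7] / [6] / [8]
Final shape: (4, 3, 1, 1).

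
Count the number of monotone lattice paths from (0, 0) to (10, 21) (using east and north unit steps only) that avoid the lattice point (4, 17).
Number of paths = 43095315

Total paths from (0, 0) to (10, 21): C(31, 10) = 44352165. Paths through (4, 17): (paths (0, 0) → (4, 17)) × (paths (4, 17) → (10, 21)) = C(21, 4) · C(10, 6) = 5985 · 210 = 1256850. Avoidance count = 44352165 − 1256850 = 43095315.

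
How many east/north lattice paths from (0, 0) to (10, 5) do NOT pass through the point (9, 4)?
Number of paths = 1573

Total paths from (0, 0) to (10, 5): C(15, 10) = 3003. Paths through (9, 4): (paths (0, 0) → (9, 4)) × (paths (9, 4) → (10, 5)) = C(13, 9) · C(2, 1) = 715 · 2 = 1430. Avoidance count = 3003 − 1430 = 1573.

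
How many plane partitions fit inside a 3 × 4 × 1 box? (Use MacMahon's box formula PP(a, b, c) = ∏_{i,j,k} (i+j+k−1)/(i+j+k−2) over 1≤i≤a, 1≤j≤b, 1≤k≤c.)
PP(3, 4, 1) = 35

Evaluate the triple product over i = 1..3, j = 1..4, k = 1..1. The factors are (2/1) · (3/2) · (4/3) · (5/4) · (3/2) · (4/3) · (5/4) · (6/5) · … (12 factors total). The numerators and denominators telescope so the product is an integer; carrying out the multiplication exactly gives PP(3, 4, 1) = 35.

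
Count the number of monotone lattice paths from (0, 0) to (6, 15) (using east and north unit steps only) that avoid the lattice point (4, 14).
Number of paths = 45084

Total paths from (0, 0) to (6, 15): C(21, 6) = 54264. Paths through (4, 14): (paths (0, 0) → (4, 14)) × (paths (4, 14) → (6, 15)) = C(18, 4) · C(3, 2) = 3060 · 3 = 9180. Avoidance count = 54264 − 9180 = 45084.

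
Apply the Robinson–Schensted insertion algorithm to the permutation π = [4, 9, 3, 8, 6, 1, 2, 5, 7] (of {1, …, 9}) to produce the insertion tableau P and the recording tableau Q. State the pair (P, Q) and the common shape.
P = [1, 2, 5, 7] / [3, 6] / [4, 8] / [9];  Q = [1, 2, 8, 9] / [3, 4] / [5, 7] / [6];  common shape = (4, 2, 2, 1)

Row-insert the values π_1, π_2, … into P one at a time, bumping the leftmost entry strictly greater than the inserted value down to the next row. The recording tableau Q records, in position (i, j), the step at which that cell was added to P.
  Insert 4 (step 1): P = [4];  Q = [1]
  Insert 9 (step 2): P = [4, 9];  Q = [1, 2]
  Insert 3 (step 3): P = [3, 9] / [4];  Q = [1, 2] / [3]
  Insert 8 (step 4): P = [3, 8] / [4, 9];  Q = [1, 2] / [3, 4]
  Insert 6 (step 5): P = [3, 6] / [4, 8] / [9];  Q = [1, 2] / [3, 4] / [5]
  Insert 1 (step 6): P = [1, 6] / [3, 8] / [4] / [9];  Q = [1, 2] / [3, 4] / [5] / [6]
  Insert 2 (step 7): P = [1, 2] / [3, 6] / [4, 8] / [9];  Q = [1, 2] / [3, 4] / [5, 7] / [6]
  Insert 5 (step 8): P = [1, 2, 5] / [3, 6] / [4, 8] / [9];  Q = [1, 2, 8] / [3, 4] / [5, 7] / [6]
  Insert 7 (step 9): P = [1, 2, 5, 7] / [3, 6] / [4, 8] / [9];  Q = [1, 2, 8, 9] / [3, 4] / [5, 7] / [6]
Final shape: (4, 2, 2, 1).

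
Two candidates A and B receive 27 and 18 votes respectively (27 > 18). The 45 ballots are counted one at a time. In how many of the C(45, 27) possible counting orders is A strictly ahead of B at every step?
Strict-lead orderings = 343176898988

Total orderings of the 45 votes with 27 for A: C(45, 27) = 1715884494940. By the Bertrand ballot formula (Cycle Lemma / reflection principle), the number of orderings in which A is strictly ahead of B throughout is (p − q)/(p + q) · C(p + q, p) = (27 − 18)/(27 + 18) · 1715884494940 = 343176898988.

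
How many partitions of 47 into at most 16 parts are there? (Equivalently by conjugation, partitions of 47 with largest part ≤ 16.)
p(47, parts ≤ 16) = 96650

Use the recurrence p(n, m) = p(n, m−1) + p(n−m, m): either the largest part is < m (count p(n, m−1)) or the largest part is exactly m (remove one copy of m, count p(n−m, m)). With p(0, ·) = 1 this gives p(47, parts ≤ 16) = 96650. (By conjugating Young diagrams, this also counts partitions of 47 into at most 16 parts.)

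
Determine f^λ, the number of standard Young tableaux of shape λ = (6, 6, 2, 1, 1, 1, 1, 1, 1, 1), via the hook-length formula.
# SYT of shape (6, 6, 2, 1, 1, 1, 1, 1, 1, 1) = 44341440

Hook-length formula: f^λ = n! / Π hook(c), product over all cells c of the Young diagram. For λ = (6, 6, 2, 1, 1, 1, 1, 1, 1, 1), n = 21 boxes. Hook lengths by row (left-to-right, top-to-bottom): [15, 7, 5, 4, 3, 2]; [14, 6, 4, 3, 2, 1]; [9, 1]; [7]; [6]; [5]; [4]; [3]; [2]; [1]. Product of hooks = 1152216576000. So f^λ = 21! / 1152216576000 = 51090942171709440000 / 1152216576000 = 44341440.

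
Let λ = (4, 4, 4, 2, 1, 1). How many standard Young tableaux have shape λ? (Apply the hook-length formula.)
# SYT of shape (4, 4, 4, 2, 1, 1) = 300300

Hook-length formula: f^λ = n! / Π hook(c), product over all cells c of the Young diagram. For λ = (4, 4, 4, 2, 1, 1), n = 16 boxes. Hook lengths by row (left-to-right, top-to-bottom): [9, 6, 4, 3]; [8, 5, 3, 2]; [7, 4, 2, 1]; [4, 1]; [2]; [1]. Product of hooks = 69672960. So f^λ = 16! / 69672960 = 20922789888000 / 69672960 = 300300.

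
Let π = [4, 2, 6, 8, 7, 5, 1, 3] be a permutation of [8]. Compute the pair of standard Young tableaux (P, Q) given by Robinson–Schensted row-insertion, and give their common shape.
P = [1, 3, 7] / [2, 5] / [4, 6] / [8];  Q = [1, 3, 4] / [2, 5] / [6, 8] / [7];  common shape = (3, 2, 2, 1)

Row-insert the values π_1, π_2, … into P one at a time, bumping the leftmost entry strictly greater than the inserted value down to the next row. The recording tableau Q records, in position (i, j), the step at which that cell was added to P.
  Insert 4 (step 1): P = [4];  Q = [1]
  Insert 2 (step 2): P = [2] / [4];  Q = [1] / [2]
  Insert 6 (step 3): P = [2, 6] / [4];  Q = [1, 3] / [2]
  Insert 8 (step 4): P = [2, 6, 8] / [4];  Q = [1, 3, 4] / [2]
  Insert 7 (step 5): P = [2, 6, 7] / [4, 8];  Q = [1, 3, 4] / [2, 5]
  Insert 5 (step 6): P = [2, 5, 7] / [4, 6] / [8];  Q = [1, 3, 4] / [2, 5] / [6]
  Insert 1 (step 7): P = [1, 5, 7] / [2, 6] / [4] / [8];  Q = [1, 3, 4] / [2, 5] / [6] / [7]
  Insert 3 (step 8): P = [1, 3, 7] / [2, 5] / [4, 6] / [8];  Q = [1, 3, 4] / [2, 5] / [6, 8] / [7]
Final shape: (3, 2, 2, 1).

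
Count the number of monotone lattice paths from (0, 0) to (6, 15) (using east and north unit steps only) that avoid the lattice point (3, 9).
Number of paths = 35784

Total paths from (0, 0) to (6, 15): C(21, 6) = 54264. Paths through (3, 9): (paths (0, 0) → (3, 9)) × (paths (3, 9) → (6, 15)) = C(12, 3) · C(9, 3) = 220 · 84 = 18480. Avoidance count = 54264 − 18480 = 35784.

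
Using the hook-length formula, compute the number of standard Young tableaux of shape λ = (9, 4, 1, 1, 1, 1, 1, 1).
# SYT of shape (9, 4, 1, 1, 1, 1, 1, 1) = 2909907

Hook-length formula: f^λ = n! / Π hook(c), product over all cells c of the Young diagram. For λ = (9, 4, 1, 1, 1, 1, 1, 1), n = 19 boxes. Hook lengths by row (left-to-right, top-to-bottom): [16, 9, 8, 7, 5, 4, 3, 2, 1]; [10, 3, 2, 1]; [6]; [5]; [4]; [3]; [2]; [1]. Product of hooks = 41803776000. So f^λ = 19! / 41803776000 = 121645100408832000 / 41803776000 = 2909907.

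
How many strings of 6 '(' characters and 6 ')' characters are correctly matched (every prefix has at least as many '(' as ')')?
C_6 = 132

These balanced parentheses are counted by the Catalan number C_n = (1/(n + 1)) · C(2n, n). For n = 6: C_6 = (1/7) · C(12, 6) = 924/7 = 132.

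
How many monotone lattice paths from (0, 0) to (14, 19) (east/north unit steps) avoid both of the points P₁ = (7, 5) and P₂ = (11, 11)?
Number of paths = 637761960

Inclusion–exclusion. Total paths: C(33, 14) = 818809200. Through P₁: C(12, 7)·C(21, 7) = 92093760. Through P₂: C(22, 11)·C(11, 3) = 116396280. Since P₁ is strictly southwest of P₂, a monotone path through both must visit P₁ then P₂; paths through both = C(12, 7)·C(10, 4)·C(11, 3) = 27442800. Avoid both = 818809200 − 92093760 − 116396280 + 27442800 = 637761960.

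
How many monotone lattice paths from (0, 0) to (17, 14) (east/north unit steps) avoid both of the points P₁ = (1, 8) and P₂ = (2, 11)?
Number of paths = 264476736

Inclusion–exclusion. Total paths: C(31, 17) = 265182525. Through P₁: C(9, 1)·C(22, 16) = 671517. Through P₂: C(13, 2)·C(18, 15) = 63648. Since P₁ is strictly southwest of P₂, a monotone path through both must visit P₁ then P₂; paths through both = C(9, 1)·C(4, 1)·C(18, 15) = 29376. Avoid both = 265182525 − 671517 − 63648 + 29376 = 264476736.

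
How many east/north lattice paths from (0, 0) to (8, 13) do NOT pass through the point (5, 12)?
Number of paths = 178738

Total paths from (0, 0) to (8, 13): C(21, 8) = 203490. Paths through (5, 12): (paths (0, 0) → (5, 12)) × (paths (5, 12) → (8, 13)) = C(17, 5) · C(4, 3) = 6188 · 4 = 24752. Avoidance count = 203490 − 24752 = 178738.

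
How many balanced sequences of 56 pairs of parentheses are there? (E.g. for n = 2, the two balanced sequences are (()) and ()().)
C_56 = 6852456927844873497549658464312

These balanced parentheses are counted by the Catalan number C_n = (1/(n + 1)) · C(2n, n). For n = 56: C_56 = (1/57) · C(112, 56) = 390590044887157789360330532465784/57 = 6852456927844873497549658464312.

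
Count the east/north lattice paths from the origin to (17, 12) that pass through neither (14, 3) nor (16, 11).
Number of paths = 25731745

Inclusion–exclusion. Total paths: C(29, 17) = 51895935. Through P₁: C(17, 14)·C(12, 3) = 149600. Through P₂: C(27, 16)·C(2, 1) = 26075790. Since P₁ is strictly southwest of P₂, a monotone path through both must visit P₁ then P₂; paths through both = C(17, 14)·C(10, 2)·C(2, 1) = 61200. Avoid both = 51895935 − 149600 − 26075790 + 61200 = 25731745.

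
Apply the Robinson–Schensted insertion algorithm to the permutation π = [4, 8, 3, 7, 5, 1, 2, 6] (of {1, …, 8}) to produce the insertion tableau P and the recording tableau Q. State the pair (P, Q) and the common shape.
P = [1, 2, 6] / [3, 5] / [4, 7] / [8];  Q = [1, 2, 8] / [3, 4] / [5, 7] / [6];  common shape = (3, 2, 2, 1)

Row-insert the values π_1, π_2, … into P one at a time, bumping the leftmost entry strictly greater than the inserted value down to the next row. The recording tableau Q records, in position (i, j), the step at which that cell was added to P.
  Insert 4 (step 1): P = [4];  Q = [1]
  Insert 8 (step 2): P = [4, 8];  Q = [1, 2]
  Insert 3 (step 3): P = [3, 8] / [4];  Q = [1, 2] / [3]
  Insert 7 (step 4): P = [3, 7] / [4, 8];  Q = [1, 2] / [3, 4]
  Insert 5 (step 5): P = [3, 5] / [4, 7] / [8];  Q = [1, 2] / [3, 4] / [5]
  Insert 1 (step 6): P = [1, 5] / [3, 7] / [4] / [8];  Q = [1, 2] / [3, 4] / [5] / [6]
  Insert 2 (step 7): P = [1, 2] / [3, 5] / [4, 7] / [8];  Q = [1, 2] / [3, 4] / [5, 7] / [6]
  Insert 6 (step 8): P = [1, 2, 6] / [3, 5] / [4, 7] / [8];  Q = [1, 2, 8] / [3, 4] / [5, 7] / [6]
Final shape: (3, 2, 2, 1).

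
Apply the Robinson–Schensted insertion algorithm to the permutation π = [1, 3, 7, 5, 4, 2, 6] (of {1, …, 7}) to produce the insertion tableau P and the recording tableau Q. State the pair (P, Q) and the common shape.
P = [1, 2, 4, 6] / [3] / [5] / [7];  Q = [1, 2, 3, 7] / [4] / [5] / [6];  common shape = (4, 1, 1, 1)

Row-insert the values π_1, π_2, … into P one at a time, bumping the leftmost entry strictly greater than the inserted value down to the next row. The recording tableau Q records, in position (i, j), the step at which that cell was added to P.
  Insert 1 (step 1): P = [1];  Q = [1]
  Insert 3 (step 2): P = [1, 3];  Q = [1, 2]
  Insert 7 (step 3): P = [1, 3, 7];  Q = [1, 2, 3]
  Insert 5 (step 4): P = [1, 3, 5] / [7];  Q = [1, 2, 3] / [4]
  Insert 4 (step 5): P = [1, 3, 4] / [5] / [7];  Q = [1, 2, 3] / [4] / [5]
  Insert 2 (step 6): P = [1, 2, 4] / [3] / [5] / [7];  Q = [1, 2, 3] / [4] / [5] / [6]
  Insert 6 (step 7): P = [1, 2, 4, 6] / [3] / [5] / [7];  Q = [1, 2, 3, 7] / [4] / [5] / [6]
Final shape: (4, 1, 1, 1).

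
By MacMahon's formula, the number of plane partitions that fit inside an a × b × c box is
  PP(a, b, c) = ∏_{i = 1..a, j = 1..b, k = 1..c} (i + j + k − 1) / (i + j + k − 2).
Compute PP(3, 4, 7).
PP(3, 4, 7) = 1557270

Evaluate the triple product over i = 1..3, j = 1..4, k = 1..7. The factors are (2/1) · (3/2) · (4/3) · (5/4) · (6/5) · (7/6) · (8/7) · (3/2) · … (84 factors total). The numerators and denominators telescope so the product is an integer; carrying out the multiplication exactly gives PP(3, 4, 7) = 1557270.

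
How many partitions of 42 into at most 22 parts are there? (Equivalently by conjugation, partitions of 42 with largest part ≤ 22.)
p(42, parts ≤ 22) = 51087

Use the recurrence p(n, m) = p(n, m−1) + p(n−m, m): either the largest part is < m (count p(n, m−1)) or the largest part is exactly m (remove one copy of m, count p(n−m, m)). With p(0, ·) = 1 this gives p(42, parts ≤ 22) = 51087. (By conjugating Young diagrams, this also counts partitions of 42 into at most 22 parts.)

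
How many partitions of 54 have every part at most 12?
p(54, parts ≤ 12) = 163540

Use the recurrence p(n, m) = p(n, m−1) + p(n−m, m): either the largest part is < m (count p(n, m−1)) or the largest part is exactly m (remove one copy of m, count p(n−m, m)). With p(0, ·) = 1 this gives p(54, parts ≤ 12) = 163540. (By conjugating Young diagrams, this also counts partitions of 54 into at most 12 parts.)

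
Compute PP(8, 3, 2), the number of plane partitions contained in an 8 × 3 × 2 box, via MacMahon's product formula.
PP(8, 3, 2) = 9075

Evaluate the triple product over i = 1..8, j = 1..3, k = 1..2. The factors are (2/1) · (3/2) · (3/2) · (4/3) · (4/3) · (5/4) · (3/2) · (4/3) · … (48 factors total). The numerators and denominators telescope so the product is an integer; carrying out the multiplication exactly gives PP(8, 3, 2) = 9075.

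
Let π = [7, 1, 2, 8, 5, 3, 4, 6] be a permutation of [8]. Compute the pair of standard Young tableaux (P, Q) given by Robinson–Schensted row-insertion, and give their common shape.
P = [1, 2, 3, 4, 6] / [5, 8] / [7];  Q = [1, 3, 4, 7, 8] / [2, 5] / [6];  common shape = (5, 2, 1)

Row-insert the values π_1, π_2, … into P one at a time, bumping the leftmost entry strictly greater than the inserted value down to the next row. The recording tableau Q records, in position (i, j), the step at which that cell was added to P.
  Insert 7 (step 1): P = [7];  Q = [1]
  Insert 1 (step 2): P = [1] / [7];  Q = [1] / [2]
  Insert 2 (step 3): P = [1, 2] / [7];  Q = [1, 3] / [2]
  Insert 8 (step 4): P = [1, 2, 8] / [7];  Q = [1, 3, 4] / [2]
  Insert 5 (step 5): P = [1, 2, 5] / [7, 8];  Q = [1, 3, 4] / [2, 5]
  Insert 3 (step 6): P = [1, 2, 3] / [5, 8] / [7];  Q = [1, 3, 4] / [2, 5] / [6]
  Insert 4 (step 7): P = [1, 2, 3, 4] / [5, 8] / [7];  Q = [1, 3, 4, 7] / [2, 5] / [6]
  Insert 6 (step 8): P = [1, 2, 3, 4, 6] / [5, 8] / [7];  Q = [1, 3, 4, 7, 8] / [2, 5] / [6]
Final shape: (5, 2, 1).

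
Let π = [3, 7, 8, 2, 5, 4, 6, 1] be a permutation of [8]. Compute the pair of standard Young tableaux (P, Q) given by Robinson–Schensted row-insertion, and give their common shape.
P = [1, 4, 6] / [2, 5, 8] / [3] / [7];  Q = [1, 2, 3] / [4, 5, 7] / [6] / [8];  common shape = (3, 3, 1, 1)

Row-insert the values π_1, π_2, … into P one at a time, bumping the leftmost entry strictly greater than the inserted value down to the next row. The recording tableau Q records, in position (i, j), the step at which that cell was added to P.
  Insert 3 (step 1): P = [3];  Q = [1]
  Insert 7 (step 2): P = [3, 7];  Q = [1, 2]
  Insert 8 (step 3): P = [3, 7, 8];  Q = [1, 2, 3]
  Insert 2 (step 4): P = [2, 7, 8] / [3];  Q = [1, 2, 3] / [4]
  Insert 5 (step 5): P = [2, 5, 8] / [3, 7];  Q = [1, 2, 3] / [4, 5]
  Insert 4 (step 6): P = [2, 4, 8] / [3, 5] / [7];  Q = [1, 2, 3] / [4, 5] / [6]
  Insert 6 (step 7): P = [2, 4, 6] / [3, 5, 8] / [7];  Q = [1, 2, 3] / [4, 5, 7] / [6]
  Insert 1 (step 8): P = [1, 4, 6] / [2, 5, 8] / [3] / [7];  Q = [1, 2, 3] / [4, 5, 7] / [6] / [8]
Final shape: (3, 3, 1, 1).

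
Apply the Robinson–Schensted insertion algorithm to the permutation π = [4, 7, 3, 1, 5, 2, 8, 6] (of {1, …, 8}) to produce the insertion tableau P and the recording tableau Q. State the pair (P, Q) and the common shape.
P = [1, 2, 6] / [3, 5, 8] / [4, 7];  Q = [1, 2, 7] / [3, 5, 8] / [4, 6];  common shape = (3, 3, 2)

Row-insert the values π_1, π_2, … into P one at a time, bumping the leftmost entry strictly greater than the inserted value down to the next row. The recording tableau Q records, in position (i, j), the step at which that cell was added to P.
  Insert 4 (step 1): P = [4];  Q = [1]
  Insert 7 (step 2): P = [4, 7];  Q = [1, 2]
  Insert 3 (step 3): P = [3, 7] / [4];  Q = [1, 2] / [3]
  Insert 1 (step 4): P = [1, 7] / [3] / [4];  Q = [1, 2] / [3] / [4]
  Insert 5 (step 5): P = [1, 5] / [3, 7] / [4];  Q = [1, 2] / [3, 5] / [4]
  Insert 2 (step 6): P = [1, 2] / [3, 5] / [4, 7];  Q = [1, 2] / [3, 5] / [4, 6]
  Insert 8 (step 7): P = [1, 2, 8] / [3, 5] / [4, 7];  Q = [1, 2, 7] / [3, 5] / [4, 6]
  Insert 6 (step 8): P = [1, 2, 6] / [3, 5, 8] / [4, 7];  Q = [1, 2, 7] / [3, 5, 8] / [4, 6]
Final shape: (3, 3, 2).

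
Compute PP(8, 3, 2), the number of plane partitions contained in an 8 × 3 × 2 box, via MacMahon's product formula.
PP(8, 3, 2) = 9075

Evaluate the triple product over i = 1..8, j = 1..3, k = 1..2. The factors are (2/1) · (3/2) · (3/2) · (4/3) · (4/3) · (5/4) · (3/2) · (4/3) · … (48 factors total). The numerators and denominators telescope so the product is an integer; carrying out the multiplication exactly gives PP(8, 3, 2) = 9075.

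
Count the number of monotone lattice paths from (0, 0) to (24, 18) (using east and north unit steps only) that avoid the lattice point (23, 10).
Number of paths = 352864071690

Total paths from (0, 0) to (24, 18): C(42, 24) = 353697121050. Paths through (23, 10): (paths (0, 0) → (23, 10)) × (paths (23, 10) → (24, 18)) = C(33, 23) · C(9, 1) = 92561040 · 9 = 833049360. Avoidance count = 353697121050 − 833049360 = 352864071690.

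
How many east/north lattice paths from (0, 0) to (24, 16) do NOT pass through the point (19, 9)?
Number of paths = 57381836850

Total paths from (0, 0) to (24, 16): C(40, 24) = 62852101650. Paths through (19, 9): (paths (0, 0) → (19, 9)) × (paths (19, 9) → (24, 16)) = C(28, 19) · C(12, 5) = 6906900 · 792 = 5470264800. Avoidance count = 62852101650 − 5470264800 = 57381836850.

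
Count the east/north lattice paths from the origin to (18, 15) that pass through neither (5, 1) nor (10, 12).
Number of paths = 814436250

Inclusion–exclusion. Total paths: C(33, 18) = 1037158320. Through P₁: C(6, 5)·C(27, 13) = 120349800. Through P₂: C(22, 10)·C(11, 8) = 106696590. Since P₁ is strictly southwest of P₂, a monotone path through both must visit P₁ then P₂; paths through both = C(6, 5)·C(16, 5)·C(11, 8) = 4324320. Avoid both = 1037158320 − 120349800 − 106696590 + 4324320 = 814436250.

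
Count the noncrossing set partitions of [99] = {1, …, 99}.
C_99 = 227508830794229349661819540395688853956041682601541047340

These noncrossing partitions are counted by the Catalan number C_n = (1/(n + 1)) · C(2n, n). For n = 99: C_99 = (1/100) · C(198, 99) = 22750883079422934966181954039568885395604168260154104734000/100 = 227508830794229349661819540395688853956041682601541047340.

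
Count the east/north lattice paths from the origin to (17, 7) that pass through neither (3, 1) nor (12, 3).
Number of paths = 161454

Inclusion–exclusion. Total paths: C(24, 17) = 346104. Through P₁: C(4, 3)·C(20, 14) = 155040. Through P₂: C(15, 12)·C(9, 5) = 57330. Since P₁ is strictly southwest of P₂, a monotone path through both must visit P₁ then P₂; paths through both = C(4, 3)·C(11, 9)·C(9, 5) = 27720. Avoid both = 346104 − 155040 − 57330 + 27720 = 161454.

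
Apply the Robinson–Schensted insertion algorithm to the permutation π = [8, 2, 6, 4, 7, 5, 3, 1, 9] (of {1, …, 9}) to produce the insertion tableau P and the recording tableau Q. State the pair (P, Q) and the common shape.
P = [1, 3, 5, 9] / [2, 7] / [4] / [6] / [8];  Q = [1, 3, 5, 9] / [2, 6] / [4] / [7] / [8];  common shape = (4, 2, 1, 1, 1)

Row-insert the values π_1, π_2, … into P one at a time, bumping the leftmost entry strictly greater than the inserted value down to the next row. The recording tableau Q records, in position (i, j), the step at which that cell was added to P.
  Insert 8 (step 1): P = [8];  Q = [1]
  Insert 2 (step 2): P = [2] / [8];  Q = [1] / [2]
  Insert 6 (step 3): P = [2, 6] / [8];  Q = [1, 3] / [2]
  Insert 4 (step 4): P = [2, 4] / [6] / [8];  Q = [1, 3] / [2] / [4]
  Insert 7 (step 5): P = [2, 4, 7] / [6] / [8];  Q = [1, 3, 5] / [2] / [4]
  Insert 5 (step 6): P = [2, 4, 5] / [6, 7] / [8];  Q = [1, 3, 5] / [2, 6] / [4]
  Insert 3 (step 7): P = [2, 3, 5] / [4, 7] / [6] / [8];  Q = [1, 3, 5] / [2, 6] / [4] / [7]
  Insert 1 (step 8): P = [1, 3, 5] / [2, 7] / [4] / [6] / [8];  Q = [1, 3, 5] / [2, 6] / [4] / [7] / [8]
  Insert 9 (step 9): P = [1, 3, 5, 9] / [2, 7] / [4] / [6] / [8];  Q = [1, 3, 5, 9] / [2, 6] / [4] / [7] / [8]
Final shape: (4, 2, 1, 1, 1).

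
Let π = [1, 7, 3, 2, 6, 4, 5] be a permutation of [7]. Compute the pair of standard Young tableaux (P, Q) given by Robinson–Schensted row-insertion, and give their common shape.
P = [1, 2, 4, 5] / [3, 6] / [7];  Q = [1, 2, 5, 7] / [3, 6] / [4];  common shape = (4, 2, 1)

Row-insert the values π_1, π_2, … into P one at a time, bumping the leftmost entry strictly greater than the inserted value down to the next row. The recording tableau Q records, in position (i, j), the step at which that cell was added to P.
  Insert 1 (step 1): P = [1];  Q = [1]
  Insert 7 (step 2): P = [1, 7];  Q = [1, 2]
  Insert 3 (step 3): P = [1, 3] / [7];  Q = [1, 2] / [3]
  Insert 2 (step 4): P = [1, 2] / [3] / [7];  Q = [1, 2] / [3] / [4]
  Insert 6 (step 5): P = [1, 2, 6] / [3] / [7];  Q = [1, 2, 5] / [3] / [4]
  Insert 4 (step 6): P = [1, 2, 4] / [3, 6] / [7];  Q = [1, 2, 5] / [3, 6] / [4]
  Insert 5 (step 7): P = [1, 2, 4, 5] / [3, 6] / [7];  Q = [1, 2, 5, 7] / [3, 6] / [4]
Final shape: (4, 2, 1).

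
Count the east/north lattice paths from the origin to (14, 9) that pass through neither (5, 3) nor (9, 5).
Number of paths = 390498

Inclusion–exclusion. Total paths: C(23, 14) = 817190. Through P₁: C(8, 5)·C(15, 9) = 280280. Through P₂: C(14, 9)·C(9, 5) = 252252. Since P₁ is strictly southwest of P₂, a monotone path through both must visit P₁ then P₂; paths through both = C(8, 5)·C(6, 4)·C(9, 5) = 105840. Avoid both = 817190 − 280280 − 252252 + 105840 = 390498.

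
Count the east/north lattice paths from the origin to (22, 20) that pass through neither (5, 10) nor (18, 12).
Number of paths = 445799378115

Inclusion–exclusion. Total paths: C(42, 22) = 513791607420. Through P₁: C(15, 5)·C(27, 17) = 25334163855. Through P₂: C(30, 18)·C(12, 4) = 42814146375. Since P₁ is strictly southwest of P₂, a monotone path through both must visit P₁ then P₂; paths through both = C(15, 5)·C(15, 13)·C(12, 4) = 156080925. Avoid both = 513791607420 − 25334163855 − 42814146375 + 156080925 = 445799378115.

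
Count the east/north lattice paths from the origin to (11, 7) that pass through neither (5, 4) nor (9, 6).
Number of paths = 11895

Inclusion–exclusion. Total paths: C(18, 11) = 31824. Through P₁: C(9, 5)·C(9, 6) = 10584. Through P₂: C(15, 9)·C(3, 2) = 15015. Since P₁ is strictly southwest of P₂, a monotone path through both must visit P₁ then P₂; paths through both = C(9, 5)·C(6, 4)·C(3, 2) = 5670. Avoid both = 31824 − 10584 − 15015 + 5670 = 11895.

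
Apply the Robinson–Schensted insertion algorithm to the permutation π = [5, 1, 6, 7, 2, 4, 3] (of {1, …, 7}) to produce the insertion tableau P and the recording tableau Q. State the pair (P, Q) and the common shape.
P = [1, 2, 3] / [4, 6, 7] / [5];  Q = [1, 3, 4] / [2, 5, 6] / [7];  common shape = (3, 3, 1)

Row-insert the values π_1, π_2, … into P one at a time, bumping the leftmost entry strictly greater than the inserted value down to the next row. The recording tableau Q records, in position (i, j), the step at which that cell was added to P.
  Insert 5 (step 1): P = [5];  Q = [1]
  Insert 1 (step 2): P = [1] / [5];  Q = [1] / [2]
  Insert 6 (step 3): P = [1, 6] / [5];  Q = [1, 3] / [2]
  Insert 7 (step 4): P = [1, 6, 7] / [5];  Q = [1, 3, 4] / [2]
  Insert 2 (step 5): P = [1, 2, 7] / [5, 6];  Q = [1, 3, 4] / [2, 5]
  Insert 4 (step 6): P = [1, 2, 4] / [5, 6, 7];  Q = [1, 3, 4] / [2, 5, 6]
  Insert 3 (step 7): P = [1, 2, 3] / [4, 6, 7] / [5];  Q = [1, 3, 4] / [2, 5, 6] / [7]
Final shape: (3, 3, 1).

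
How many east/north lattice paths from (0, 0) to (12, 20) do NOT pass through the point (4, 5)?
Number of paths = 164013276

Total paths from (0, 0) to (12, 20): C(32, 12) = 225792840. Paths through (4, 5): (paths (0, 0) → (4, 5)) × (paths (4, 5) → (12, 20)) = C(9, 4) · C(23, 8) = 126 · 490314 = 61779564. Avoidance count = 225792840 − 61779564 = 164013276.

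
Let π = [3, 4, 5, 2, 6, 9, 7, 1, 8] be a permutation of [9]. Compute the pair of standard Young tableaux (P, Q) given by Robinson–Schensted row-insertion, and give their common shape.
P = [1, 4, 5, 6, 7, 8] / [2, 9] / [3];  Q = [1, 2, 3, 5, 6, 9] / [4, 7] / [8];  common shape = (6, 2, 1)

Row-insert the values π_1, π_2, … into P one at a time, bumping the leftmost entry strictly greater than the inserted value down to the next row. The recording tableau Q records, in position (i, j), the step at which that cell was added to P.
  Insert 3 (step 1): P = [3];  Q = [1]
  Insert 4 (step 2): P = [3, 4];  Q = [1, 2]
  Insert 5 (step 3): P = [3, 4, 5];  Q = [1, 2, 3]
  Insert 2 (step 4): P = [2, 4, 5] / [3];  Q = [1, 2, 3] / [4]
  Insert 6 (step 5): P = [2, 4, 5, 6] / [3];  Q = [1, 2, 3, 5] / [4]
  Insert 9 (step 6): P = [2, 4, 5, 6, 9] / [3];  Q = [1, 2, 3, 5, 6] / [4]
  Insert 7 (step 7): P = [2, 4, 5, 6, 7] / [3, 9];  Q = [1, 2, 3, 5, 6] / [4, 7]
  Insert 1 (step 8): P = [1, 4, 5, 6, 7] / [2, 9] / [3];  Q = [1, 2, 3, 5, 6] / [4, 7] / [8]
  Insert 8 (step 9): P = [1, 4, 5, 6, 7, 8] / [2, 9] / [3];  Q = [1, 2, 3, 5, 6, 9] / [4, 7] / [8]
Final shape: (6, 2, 1).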